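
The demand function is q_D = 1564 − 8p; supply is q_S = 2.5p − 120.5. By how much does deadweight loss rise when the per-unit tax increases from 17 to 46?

1740

In inverse form: demand p = 195.5 − 0.125q, supply p = 48.2 + 0.4q.
Competitive equilibrium: 195.5 − 0.125q = 48.2 + 0.4q → q* = 280.5714, p* = 160.4286.
For a per-unit tax t: Δq = t/0.525, so DWL = ½·t·(t/0.525) = t²/1.05.
At t = 17: DWL = 275.238. At t = 46: DWL = 2015.238.
Increase = 2015.238 − 275.238 = 1740.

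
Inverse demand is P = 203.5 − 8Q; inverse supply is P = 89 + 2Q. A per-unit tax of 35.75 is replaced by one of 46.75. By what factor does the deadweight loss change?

Competitive equilibrium: 203.5 − 8Q = 89 + 2Q → Q* = 11.45, P* = 111.9.
For a per-unit tax t: ΔQ = t/10, so DWL = ½·t·(t/10) = t²/20.
At t = 35.75: DWL = 63.903. At t = 46.75: DWL = 109.278.
Ratio = (46.75/35.75)² = 1.710.

1.710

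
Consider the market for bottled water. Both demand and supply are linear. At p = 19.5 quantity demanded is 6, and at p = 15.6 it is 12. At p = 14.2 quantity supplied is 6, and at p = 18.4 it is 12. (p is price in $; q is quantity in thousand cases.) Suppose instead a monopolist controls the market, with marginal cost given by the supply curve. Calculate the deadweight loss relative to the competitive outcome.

$7.02 thousand

Demand slope = (15.6 − 19.5)/(12 − 6) = −0.65, so p = 23.4 − 0.65q.
Supply slope = (18.4 − 14.2)/(12 − 6) = 0.7, so p = 10 + 0.7q.
Competitive equilibrium: 23.4 − 0.65q = 10 + 0.7q → q* = 9.9259, p* = 16.9481.
Marginal revenue: MR = 23.4 − 1.3q. Set MR = MC: 23.4 − 1.3q = 10 + 0.7q → q_m = 6.7.
Price p_m = 23.4 − 0.65·6.7 = 19.045; MC(q_m) = 10 + 0.7·6.7 = 14.69.
Competitive q* = 9.9259, so Δq = 3.2259; wedge = 19.045 − 14.69 = 4.355.
Deadweight loss = ½ × 3.2259 × 4.355 = $7.02 thousand.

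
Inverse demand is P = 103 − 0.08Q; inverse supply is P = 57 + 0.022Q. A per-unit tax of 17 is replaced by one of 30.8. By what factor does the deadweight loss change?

3.282

Competitive equilibrium: 103 − 0.08Q = 57 + 0.022Q → Q* = 450.9804, P* = 66.9216.
For a per-unit tax t: ΔQ = t/0.102, so DWL = ½·t·(t/0.102) = t²/0.204.
At t = 17: DWL = 1416.667. At t = 30.8: DWL = 4650.196.
Ratio = (30.8/17)² = 3.282.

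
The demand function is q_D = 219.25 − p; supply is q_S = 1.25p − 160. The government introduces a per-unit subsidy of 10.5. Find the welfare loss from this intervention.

30.625

In inverse form: demand p = 219.25 − q, supply p = 128 + 0.8q.
Competitive equilibrium: 219.25 − q = 128 + 0.8q → q* = 50.6944, p* = 168.5556.
The subsidy lowers effective supply by 10.5: p = 117.5 + 0.8q.
New quantity: 219.25 − q = 117.5 + 0.8q → q' = 56.5278.
Overproduction Δq = 56.5278 − 50.6944 = 5.8334; wedge = subsidy = 10.5.
Welfare loss = ½ × 5.8334 × 10.5 = 30.625.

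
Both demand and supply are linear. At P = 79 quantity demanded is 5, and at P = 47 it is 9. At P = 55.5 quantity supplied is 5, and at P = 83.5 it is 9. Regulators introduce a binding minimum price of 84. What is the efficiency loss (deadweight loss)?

Demand slope = (47 − 79)/(9 − 5) = −8, so P = 119 − 8Q.
Supply slope = (83.5 − 55.5)/(9 − 5) = 7, so P = 20.5 + 7Q.
Competitive equilibrium: 119 − 8Q = 20.5 + 7Q → Q* = 6.5667, P* = 66.4667.
At the floor P = 84, quantity demanded = (119 − 84)/8 = 4.375.
Sellers' marginal cost at Q' = 4.375: 20.5 + 7·4.375 = 51.125.
ΔQ = 6.5667 − 4.375 = 2.1917; wedge = 84 − 51.125 = 32.875.
Welfare loss = ½ × 2.1917 × 32.875 = 36.03.

36.03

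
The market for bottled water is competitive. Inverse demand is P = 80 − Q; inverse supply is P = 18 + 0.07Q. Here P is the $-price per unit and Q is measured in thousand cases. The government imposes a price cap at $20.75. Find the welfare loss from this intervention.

Competitive equilibrium: 80 − Q = 18 + 0.07Q → Q* = 57.9439, P* = 22.0561.
At the ceiling P = 20.75, quantity supplied = (20.75 − 18)/0.07 = 39.2857.
Willingness to pay at Q' = 39.2857: 80 − 1·39.2857 = 40.7143.
ΔQ = 57.9439 − 39.2857 = 18.6582; wedge = 40.7143 − 20.75 = 19.9643.
DWL = ½ × 18.6582 × 19.9643 = $186.25 thousand.

$186.25 thousand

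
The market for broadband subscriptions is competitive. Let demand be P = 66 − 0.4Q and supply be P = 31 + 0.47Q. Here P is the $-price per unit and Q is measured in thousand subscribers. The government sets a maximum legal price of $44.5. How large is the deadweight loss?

$57.59 thousand

Competitive equilibrium: 66 − 0.4Q = 31 + 0.47Q → Q* = 40.2299, P* = 49.908.
At the ceiling P = 44.5, quantity supplied = (44.5 − 31)/0.47 = 28.7234.
Willingness to pay at Q' = 28.7234: 66 − 0.4·28.7234 = 54.5106.
ΔQ = 40.2299 − 28.7234 = 11.5065; wedge = 54.5106 − 44.5 = 10.0106.
Welfare loss = ½ × 11.5065 × 10.0106 = $57.59 thousand.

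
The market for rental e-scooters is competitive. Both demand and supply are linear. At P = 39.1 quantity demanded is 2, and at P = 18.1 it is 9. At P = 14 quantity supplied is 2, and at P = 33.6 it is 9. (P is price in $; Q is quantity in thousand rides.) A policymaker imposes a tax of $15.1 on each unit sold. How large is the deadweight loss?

Demand slope = (18.1 − 39.1)/(9 − 2) = −3, so P = 45.1 − 3Q.
Supply slope = (33.6 − 14)/(9 − 2) = 2.8, so P = 8.4 + 2.8Q.
Competitive equilibrium: 45.1 − 3Q = 8.4 + 2.8Q → Q* = 6.3276, P* = 26.1172.
With the tax, the buyer price exceeds the seller price by 15.1: (45.1 − 3Q) − (8.4 + 2.8Q) = 15.1 → Q' = 3.7241.
ΔQ = 6.3276 − 3.7241 = 2.6035; the wedge equals the tax, 15.1.
The triangle = ½ × 2.6035 × 15.1 = $19.66 thousand.

$19.66 thousand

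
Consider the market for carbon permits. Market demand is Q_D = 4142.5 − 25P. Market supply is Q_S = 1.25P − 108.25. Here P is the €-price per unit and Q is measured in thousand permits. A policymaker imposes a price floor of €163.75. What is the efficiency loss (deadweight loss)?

In inverse form: demand P = 165.7 − 0.04Q, supply P = 86.6 + 0.8Q.
Competitive equilibrium: 165.7 − 0.04Q = 86.6 + 0.8Q → Q* = 94.1667, P* = 161.9333.
At the floor P = 163.75, quantity demanded = (165.7 − 163.75)/0.04 = 48.75.
Sellers' marginal cost at Q' = 48.75: 86.6 + 0.8·48.75 = 125.6.
ΔQ = 94.1667 − 48.75 = 45.4167; wedge = 163.75 − 125.6 = 38.15.
DWL = ½ × 45.4167 × 38.15 = €866.32 thousand.

€866.32 thousand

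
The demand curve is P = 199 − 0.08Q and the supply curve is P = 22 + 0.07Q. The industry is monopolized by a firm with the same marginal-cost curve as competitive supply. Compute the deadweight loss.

Competitive equilibrium: 199 − 0.08Q = 22 + 0.07Q → Q* = 1180, P* = 104.6.
Marginal revenue: MR = 199 − 0.16Q. Set MR = MC: 199 − 0.16Q = 22 + 0.07Q → Q_m = 769.5652.
Price P_m = 199 − 0.08·769.5652 = 137.4348; MC(Q_m) = 22 + 0.07·769.5652 = 75.8696.
Competitive Q* = 1180, so ΔQ = 410.4348; wedge = 137.4348 − 75.8696 = 61.5652.
DWL = ½ × 410.4348 × 61.5652 = 12634.25.

12634.25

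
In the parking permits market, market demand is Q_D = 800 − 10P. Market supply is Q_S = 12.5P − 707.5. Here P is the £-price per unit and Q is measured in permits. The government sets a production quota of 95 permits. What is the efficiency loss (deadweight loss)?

£110.25

In inverse form: demand P = 80 − 0.1Q, supply P = 56.6 + 0.08Q.
Competitive equilibrium: 80 − 0.1Q = 56.6 + 0.08Q → Q* = 130, P* = 67.
At Q = 95: demand price = 80 − 0.1·95 = 70.5; supply price = 56.6 + 0.08·95 = 64.2.
ΔQ = 130 − 95 = 35; wedge = 70.5 − 64.2 = 6.3.
DWL = ½ × 35 × 6.3 = £110.25.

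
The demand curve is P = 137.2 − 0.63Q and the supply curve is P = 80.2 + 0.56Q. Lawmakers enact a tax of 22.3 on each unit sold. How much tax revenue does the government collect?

Competitive equilibrium: 137.2 − 0.63Q = 80.2 + 0.56Q → Q* = 47.8992, P* = 107.0235.
With the tax, the buyer price exceeds the seller price by 22.3: (137.2 − 0.63Q) − (80.2 + 0.56Q) = 22.3 → Q' = 29.1597.
Tax revenue = 22.3 × 29.1597 = 650.26.

650.26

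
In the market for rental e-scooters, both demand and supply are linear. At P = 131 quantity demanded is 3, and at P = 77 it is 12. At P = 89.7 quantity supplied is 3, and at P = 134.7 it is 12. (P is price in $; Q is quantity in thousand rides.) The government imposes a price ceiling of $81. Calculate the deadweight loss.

$166.05 thousand

Demand slope = (77 − 131)/(12 − 3) = −6, so P = 149 − 6Q.
Supply slope = (134.7 − 89.7)/(12 − 3) = 5, so P = 74.7 + 5Q.
Competitive equilibrium: 149 − 6Q = 74.7 + 5Q → Q* = 6.75455, P* = 108.47273.
At the ceiling P = 81, quantity supplied = (81 − 74.7)/5 = 1.26.
Willingness to pay at Q' = 1.26: 149 − 6·1.26 = 141.44.
ΔQ = 6.75455 − 1.26 = 5.49455; wedge = 141.44 − 81 = 60.44.
The triangle = ½ × 5.49455 × 60.44 = $166.05 thousand.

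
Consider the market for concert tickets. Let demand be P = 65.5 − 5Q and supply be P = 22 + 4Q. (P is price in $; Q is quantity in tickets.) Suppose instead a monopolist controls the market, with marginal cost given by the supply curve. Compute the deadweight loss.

$13.41

Competitive equilibrium: 65.5 − 5Q = 22 + 4Q → Q* = 4.8333, P* = 41.3333.
Marginal revenue: MR = 65.5 − 10Q. Set MR = MC: 65.5 − 10Q = 22 + 4Q → Q_m = 3.1071.
Price P_m = 65.5 − 5·3.1071 = 49.9645; MC(Q_m) = 22 + 4·3.1071 = 34.4284.
Competitive Q* = 4.8333, so ΔQ = 1.7262; wedge = 49.9645 − 34.4284 = 15.5361.
DWL = ½ × 1.7262 × 15.5361 = $13.41.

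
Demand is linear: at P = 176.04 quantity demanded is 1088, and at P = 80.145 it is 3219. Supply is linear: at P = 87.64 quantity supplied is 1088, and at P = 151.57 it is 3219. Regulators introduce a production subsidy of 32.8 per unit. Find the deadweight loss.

Demand slope = (80.145 − 176.04)/(3219 − 1088) = −0.045, so P = 225 − 0.045Q.
Supply slope = (151.57 − 87.64)/(3219 − 1088) = 0.03, so P = 55 + 0.03Q.
Competitive equilibrium: 225 − 0.045Q = 55 + 0.03Q → Q* = 2266.6667, P* = 123.
The subsidy lowers effective supply by 32.8: P = 22.2 + 0.03Q.
New quantity: 225 − 0.045Q = 22.2 + 0.03Q → Q' = 2704.
Overproduction ΔQ = 2704 − 2266.6667 = 437.3333; wedge = subsidy = 32.8.
Deadweight loss = ½ × 437.3333 × 32.8 = 7172.27.

7172.27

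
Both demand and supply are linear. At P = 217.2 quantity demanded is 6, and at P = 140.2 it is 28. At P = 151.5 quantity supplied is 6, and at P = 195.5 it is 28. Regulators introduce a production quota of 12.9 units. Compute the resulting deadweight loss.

70.01

Demand slope = (140.2 − 217.2)/(28 − 6) = −3.5, so P = 238.2 − 3.5Q.
Supply slope = (195.5 − 151.5)/(28 − 6) = 2, so P = 139.5 + 2Q.
Competitive equilibrium: 238.2 − 3.5Q = 139.5 + 2Q → Q* = 17.9455, P* = 175.3909.
At Q = 12.9: demand price = 238.2 − 3.5·12.9 = 193.05; supply price = 139.5 + 2·12.9 = 165.3.
ΔQ = 17.9455 − 12.9 = 5.0455; wedge = 193.05 − 165.3 = 27.75.
Welfare loss = ½ × 5.0455 × 27.75 = 70.01.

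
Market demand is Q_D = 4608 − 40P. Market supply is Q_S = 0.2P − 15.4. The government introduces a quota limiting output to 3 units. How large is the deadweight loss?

In inverse form: demand P = 115.2 − 0.025Q, supply P = 77 + 5Q.
Competitive equilibrium: 115.2 − 0.025Q = 77 + 5Q → Q* = 7.602, P* = 115.01.
At Q = 3: demand price = 115.2 − 0.025·3 = 115.125; supply price = 77 + 5·3 = 92.
ΔQ = 7.602 − 3 = 4.602; wedge = 115.125 − 92 = 23.125.
Welfare loss = ½ × 4.602 × 23.125 = 53.21.

53.21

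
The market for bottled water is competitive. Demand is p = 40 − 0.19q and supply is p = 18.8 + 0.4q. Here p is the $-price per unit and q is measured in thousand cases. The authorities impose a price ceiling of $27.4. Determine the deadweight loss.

$61.45 thousand

Competitive equilibrium: 40 − 0.19q = 18.8 + 0.4q → q* = 35.9322, p* = 33.1729.
At the ceiling p = 27.4, quantity supplied = (27.4 − 18.8)/0.4 = 21.5.
Willingness to pay at q' = 21.5: 40 − 0.19·21.5 = 35.915.
Δq = 35.9322 − 21.5 = 14.4322; wedge = 35.915 − 27.4 = 8.515.
The triangle = ½ × 14.4322 × 8.515 = $61.45 thousand.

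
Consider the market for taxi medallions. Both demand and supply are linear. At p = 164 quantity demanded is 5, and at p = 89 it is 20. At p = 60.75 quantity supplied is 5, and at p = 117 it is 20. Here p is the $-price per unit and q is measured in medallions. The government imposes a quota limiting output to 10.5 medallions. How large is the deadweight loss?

Demand slope = (89 − 164)/(20 − 5) = −5, so p = 189 − 5q.
Supply slope = (117 − 60.75)/(20 − 5) = 3.75, so p = 42 + 3.75q.
Competitive equilibrium: 189 − 5q = 42 + 3.75q → q* = 16.8, p* = 105.
At q = 10.5: demand price = 189 − 5·10.5 = 136.5; supply price = 42 + 3.75·10.5 = 81.375.
Δq = 16.8 − 10.5 = 6.3; wedge = 136.5 − 81.375 = 55.125.
Welfare loss = ½ × 6.3 × 55.125 = $173.64.

$173.64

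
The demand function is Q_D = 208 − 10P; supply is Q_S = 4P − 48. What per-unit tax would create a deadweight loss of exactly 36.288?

5.04

In inverse form: demand P = 20.8 − 0.1Q, supply P = 12 + 0.25Q.
Competitive equilibrium: 20.8 − 0.1Q = 12 + 0.25Q → Q* = 25.1429, P* = 18.2857.
A tax t gives ΔQ = t/0.35 and wedge t, so DWL = t²/0.7.
t²/0.7 = 36.288 → t² = 25.4016 → t = 5.04.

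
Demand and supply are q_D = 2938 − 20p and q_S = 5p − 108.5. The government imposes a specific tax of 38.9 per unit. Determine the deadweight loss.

3026.42

In inverse form: demand p = 146.9 − 0.05q, supply p = 21.7 + 0.2q.
Competitive equilibrium: 146.9 − 0.05q = 21.7 + 0.2q → q* = 500.8, p* = 121.86.
With the tax, the buyer price exceeds the seller price by 38.9: (146.9 − 0.05q) − (21.7 + 0.2q) = 38.9 → q' = 345.2.
Δq = 500.8 − 345.2 = 155.6; the wedge equals the tax, 38.9.
Deadweight loss = ½ × 155.6 × 38.9 = 3026.42.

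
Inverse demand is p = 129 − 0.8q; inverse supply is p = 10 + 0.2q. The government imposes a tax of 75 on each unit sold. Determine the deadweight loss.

2812.50

Competitive equilibrium: 129 − 0.8q = 10 + 0.2q → q* = 119, p* = 33.8.
With the tax, the buyer price exceeds the seller price by 75: (129 − 0.8q) − (10 + 0.2q) = 75 → q' = 44.
Δq = 119 − 44 = 75; the wedge equals the tax, 75.
Welfare loss = ½ × 75 × 75 = 2812.50.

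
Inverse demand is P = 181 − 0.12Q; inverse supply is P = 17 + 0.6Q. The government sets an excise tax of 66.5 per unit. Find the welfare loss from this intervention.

3071.01

Competitive equilibrium: 181 − 0.12Q = 17 + 0.6Q → Q* = 227.7778, P* = 153.6667.
With the tax, the buyer price exceeds the seller price by 66.5: (181 − 0.12Q) − (17 + 0.6Q) = 66.5 → Q' = 135.4167.
ΔQ = 227.7778 − 135.4167 = 92.3611; the wedge equals the tax, 66.5.
DWL = ½ × 92.3611 × 66.5 = 3071.01.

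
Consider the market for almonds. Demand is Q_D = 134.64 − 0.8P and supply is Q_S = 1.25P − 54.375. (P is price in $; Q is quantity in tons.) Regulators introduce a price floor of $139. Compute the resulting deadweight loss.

In inverse form: demand P = 168.3 − 1.25Q, supply P = 43.5 + 0.8Q.
Competitive equilibrium: 168.3 − 1.25Q = 43.5 + 0.8Q → Q* = 60.878, P* = 92.2024.
At the floor P = 139, quantity demanded = (168.3 − 139)/1.25 = 23.44.
Sellers' marginal cost at Q' = 23.44: 43.5 + 0.8·23.44 = 62.252.
ΔQ = 60.878 − 23.44 = 37.438; wedge = 139 − 62.252 = 76.748.
The triangle = ½ × 37.438 × 76.748 = $1436.65.

$1436.65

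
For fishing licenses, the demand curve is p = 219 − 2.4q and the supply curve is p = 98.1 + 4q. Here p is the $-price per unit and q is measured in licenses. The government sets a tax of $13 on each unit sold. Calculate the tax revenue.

$219.17

Competitive equilibrium: 219 − 2.4q = 98.1 + 4q → q* = 18.8906, p* = 173.6625.
With the tax, the buyer price exceeds the seller price by 13: (219 − 2.4q) − (98.1 + 4q) = 13 → q' = 16.8594.
Tax revenue = 13 × 16.8594 = $219.17.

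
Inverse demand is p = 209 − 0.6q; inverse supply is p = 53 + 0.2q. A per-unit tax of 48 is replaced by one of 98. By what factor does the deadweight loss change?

Competitive equilibrium: 209 − 0.6q = 53 + 0.2q → q* = 195, p* = 92.
For a per-unit tax t: Δq = t/0.8, so DWL = ½·t·(t/0.8) = t²/1.6.
At t = 48: DWL = 1440. At t = 98: DWL = 6002.5.
Ratio = (98/48)² = 4.168.

4.168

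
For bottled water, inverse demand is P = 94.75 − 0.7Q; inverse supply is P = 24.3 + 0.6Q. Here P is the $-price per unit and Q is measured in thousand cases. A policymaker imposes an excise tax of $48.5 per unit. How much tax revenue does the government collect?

Competitive equilibrium: 94.75 − 0.7Q = 24.3 + 0.6Q → Q* = 54.1923, P* = 56.8154.
With the tax, the buyer price exceeds the seller price by 48.5: (94.75 − 0.7Q) − (24.3 + 0.6Q) = 48.5 → Q' = 16.8846.
Tax revenue = 48.5 × 16.8846 = $818.90 thousand.

$818.90 thousand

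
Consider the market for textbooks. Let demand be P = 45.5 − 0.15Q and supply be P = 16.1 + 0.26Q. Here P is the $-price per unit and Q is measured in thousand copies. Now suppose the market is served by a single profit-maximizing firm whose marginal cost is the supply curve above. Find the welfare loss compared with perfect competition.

Competitive equilibrium: 45.5 − 0.15Q = 16.1 + 0.26Q → Q* = 71.7073, P* = 34.7439.
Marginal revenue: MR = 45.5 − 0.3Q. Set MR = MC: 45.5 − 0.3Q = 16.1 + 0.26Q → Q_m = 52.5.
Price P_m = 45.5 − 0.15·52.5 = 37.625; MC(Q_m) = 16.1 + 0.26·52.5 = 29.75.
Competitive Q* = 71.7073, so ΔQ = 19.2073; wedge = 37.625 − 29.75 = 7.875.
Welfare loss = ½ × 19.2073 × 7.875 = $75.63 thousand.

$75.63 thousand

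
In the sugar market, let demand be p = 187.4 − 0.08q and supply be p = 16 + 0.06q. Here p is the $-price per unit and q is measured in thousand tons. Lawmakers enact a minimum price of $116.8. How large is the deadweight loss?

Competitive equilibrium: 187.4 − 0.08q = 16 + 0.06q → q* = 1224.2857, p* = 89.4571.
At the floor p = 116.8, quantity demanded = (187.4 − 116.8)/0.08 = 882.5.
Sellers' marginal cost at q' = 882.5: 16 + 0.06·882.5 = 68.95.
Δq = 1224.2857 − 882.5 = 341.7857; wedge = 116.8 − 68.95 = 47.85.
Deadweight loss = ½ × 341.7857 × 47.85 = $8177.22 thousand.

$8177.22 thousand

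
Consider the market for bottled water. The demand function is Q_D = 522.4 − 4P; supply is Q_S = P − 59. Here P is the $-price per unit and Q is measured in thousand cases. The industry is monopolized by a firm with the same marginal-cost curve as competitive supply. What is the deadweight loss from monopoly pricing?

In inverse form: demand P = 130.6 − 0.25Q, supply P = 59 + Q.
Competitive equilibrium: 130.6 − 0.25Q = 59 + Q → Q* = 57.28, P* = 116.28.
Marginal revenue: MR = 130.6 − 0.5Q. Set MR = MC: 130.6 − 0.5Q = 59 + Q → Q_m = 47.7333.
Price P_m = 130.6 − 0.25·47.7333 = 118.6667; MC(Q_m) = 59 + 1·47.7333 = 106.7333.
Competitive Q* = 57.28, so ΔQ = 9.5467; wedge = 118.6667 − 106.7333 = 11.9334.
The triangle = ½ × 9.5467 × 11.9334 = $56.96 thousand.

$56.96 thousand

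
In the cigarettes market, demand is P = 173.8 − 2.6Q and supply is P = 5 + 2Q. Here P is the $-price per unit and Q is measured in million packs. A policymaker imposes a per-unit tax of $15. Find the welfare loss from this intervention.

$24.46 million

Competitive equilibrium: 173.8 − 2.6Q = 5 + 2Q → Q* = 36.6957, P* = 78.3913.
With the tax, the buyer price exceeds the seller price by 15: (173.8 − 2.6Q) − (5 + 2Q) = 15 → Q' = 33.4348.
ΔQ = 36.6957 − 33.4348 = 3.2609; the wedge equals the tax, 15.
The triangle = ½ × 3.2609 × 15 = $24.46 million.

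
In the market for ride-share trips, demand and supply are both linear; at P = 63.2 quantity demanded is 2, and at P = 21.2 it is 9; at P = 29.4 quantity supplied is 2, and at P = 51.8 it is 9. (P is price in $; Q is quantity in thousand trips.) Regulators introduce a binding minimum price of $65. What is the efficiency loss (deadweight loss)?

Demand slope = (21.2 − 63.2)/(9 − 2) = −6, so P = 75.2 − 6Q.
Supply slope = (51.8 − 29.4)/(9 − 2) = 3.2, so P = 23 + 3.2Q.
Competitive equilibrium: 75.2 − 6Q = 23 + 3.2Q → Q* = 5.6739, P* = 41.1565.
At the floor P = 65, quantity demanded = (75.2 − 65)/6 = 1.7.
Sellers' marginal cost at Q' = 1.7: 23 + 3.2·1.7 = 28.44.
ΔQ = 5.6739 − 1.7 = 3.9739; wedge = 65 − 28.44 = 36.56.
DWL = ½ × 3.9739 × 36.56 = $72.64 thousand.

$72.64 thousand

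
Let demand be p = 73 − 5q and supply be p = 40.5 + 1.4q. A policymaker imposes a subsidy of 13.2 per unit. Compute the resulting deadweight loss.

13.61

Competitive equilibrium: 73 − 5q = 40.5 + 1.4q → q* = 5.0781, p* = 47.6094.
The subsidy lowers effective supply by 13.2: p = 27.3 + 1.4q.
New quantity: 73 − 5q = 27.3 + 1.4q → q' = 7.1406.
Overproduction Δq = 7.1406 − 5.0781 = 2.0625; wedge = subsidy = 13.2.
Deadweight loss = ½ × 2.0625 × 13.2 = 13.61.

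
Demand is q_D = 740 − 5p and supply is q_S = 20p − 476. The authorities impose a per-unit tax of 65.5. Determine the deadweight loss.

8580.50

In inverse form: demand p = 148 − 0.2q, supply p = 23.8 + 0.05q.
Competitive equilibrium: 148 − 0.2q = 23.8 + 0.05q → q* = 496.8, p* = 48.64.
With the tax, the buyer price exceeds the seller price by 65.5: (148 − 0.2q) − (23.8 + 0.05q) = 65.5 → q' = 234.8.
Δq = 496.8 − 234.8 = 262; the wedge equals the tax, 65.5.
Deadweight loss = ½ × 262 × 65.5 = 8580.50.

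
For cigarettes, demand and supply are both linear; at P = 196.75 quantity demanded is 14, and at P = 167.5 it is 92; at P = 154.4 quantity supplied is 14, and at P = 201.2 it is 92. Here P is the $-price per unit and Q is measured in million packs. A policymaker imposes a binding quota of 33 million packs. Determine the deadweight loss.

$291.09 million

Demand slope = (167.5 − 196.75)/(92 − 14) = −0.375, so P = 202 − 0.375Q.
Supply slope = (201.2 − 154.4)/(92 − 14) = 0.6, so P = 146 + 0.6Q.
Competitive equilibrium: 202 − 0.375Q = 146 + 0.6Q → Q* = 57.4359, P* = 180.4615.
At Q = 33: demand price = 202 − 0.375·33 = 189.625; supply price = 146 + 0.6·33 = 165.8.
ΔQ = 57.4359 − 33 = 24.4359; wedge = 189.625 − 165.8 = 23.825.
The triangle = ½ × 24.4359 × 23.825 = $291.09 million.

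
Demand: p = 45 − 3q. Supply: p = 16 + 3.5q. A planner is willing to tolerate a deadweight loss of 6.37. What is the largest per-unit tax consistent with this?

Competitive equilibrium: 45 − 3q = 16 + 3.5q → q* = 4.4615, p* = 31.6154.
A tax t gives Δq = t/6.5 and wedge t, so DWL = t²/13.
t²/13 = 6.37 → t² = 82.81 → t = 9.1.

9.1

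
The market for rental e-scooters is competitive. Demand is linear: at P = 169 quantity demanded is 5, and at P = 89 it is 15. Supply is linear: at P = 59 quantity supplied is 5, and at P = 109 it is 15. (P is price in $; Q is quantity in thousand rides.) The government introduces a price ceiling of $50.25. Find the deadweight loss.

Demand slope = (89 − 169)/(15 − 5) = −8, so P = 209 − 8Q.
Supply slope = (109 − 59)/(15 − 5) = 5, so P = 34 + 5Q.
Competitive equilibrium: 209 − 8Q = 34 + 5Q → Q* = 13.4615, P* = 101.3077.
At the ceiling P = 50.25, quantity supplied = (50.25 − 34)/5 = 3.25.
Willingness to pay at Q' = 3.25: 209 − 8·3.25 = 183.
ΔQ = 13.4615 − 3.25 = 10.2115; wedge = 183 − 50.25 = 132.75.
The triangle = ½ × 10.2115 × 132.75 = $677.79 thousand.

$677.79 thousand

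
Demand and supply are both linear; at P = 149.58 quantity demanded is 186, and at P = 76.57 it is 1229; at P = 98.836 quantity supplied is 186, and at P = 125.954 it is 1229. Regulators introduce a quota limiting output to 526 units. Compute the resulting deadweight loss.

1707.06

Demand slope = (76.57 − 149.58)/(1229 − 186) = −0.07, so P = 162.6 − 0.07Q.
Supply slope = (125.954 − 98.836)/(1229 − 186) = 0.026, so P = 94 + 0.026Q.
Competitive equilibrium: 162.6 − 0.07Q = 94 + 0.026Q → Q* = 714.5833, P* = 112.5792.
At Q = 526: demand price = 162.6 − 0.07·526 = 125.78; supply price = 94 + 0.026·526 = 107.676.
ΔQ = 714.5833 − 526 = 188.5833; wedge = 125.78 − 107.676 = 18.104.
The triangle = ½ × 188.5833 × 18.104 = 1707.06.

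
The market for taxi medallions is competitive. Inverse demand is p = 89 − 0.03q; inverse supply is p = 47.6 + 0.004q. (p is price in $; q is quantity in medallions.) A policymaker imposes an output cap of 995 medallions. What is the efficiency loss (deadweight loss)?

$842.72

Competitive equilibrium: 89 − 0.03q = 47.6 + 0.004q → q* = 1217.6471, p* = 52.4706.
At q = 995: demand price = 89 − 0.03·995 = 59.15; supply price = 47.6 + 0.004·995 = 51.58.
Δq = 1217.6471 − 995 = 222.6471; wedge = 59.15 − 51.58 = 7.57.
DWL = ½ × 222.6471 × 7.57 = $842.72.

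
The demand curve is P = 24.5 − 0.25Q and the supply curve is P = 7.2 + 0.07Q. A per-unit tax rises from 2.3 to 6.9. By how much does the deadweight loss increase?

Competitive equilibrium: 24.5 − 0.25Q = 7.2 + 0.07Q → Q* = 54.0625, P* = 10.9844.
For a per-unit tax t: ΔQ = t/0.32, so DWL = ½·t·(t/0.32) = t²/0.64.
At t = 2.3: DWL = 8.266. At t = 6.9: DWL = 74.391.
Increase = 74.391 − 8.266 = 66.125.

66.125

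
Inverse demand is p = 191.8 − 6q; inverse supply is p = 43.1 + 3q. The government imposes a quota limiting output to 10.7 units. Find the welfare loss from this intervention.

152.54

Competitive equilibrium: 191.8 − 6q = 43.1 + 3q → q* = 16.5222, p* = 92.6667.
At q = 10.7: demand price = 191.8 − 6·10.7 = 127.6; supply price = 43.1 + 3·10.7 = 75.2.
Δq = 16.5222 − 10.7 = 5.8222; wedge = 127.6 − 75.2 = 52.4.
DWL = ½ × 5.8222 × 52.4 = 152.54.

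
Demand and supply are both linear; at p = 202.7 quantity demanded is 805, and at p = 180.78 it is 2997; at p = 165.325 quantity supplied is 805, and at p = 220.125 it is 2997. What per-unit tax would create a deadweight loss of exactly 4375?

Demand slope = (180.78 − 202.7)/(2997 − 805) = −0.01, so p = 210.75 − 0.01q.
Supply slope = (220.125 − 165.325)/(2997 − 805) = 0.025, so p = 145.2 + 0.025q.
Competitive equilibrium: 210.75 − 0.01q = 145.2 + 0.025q → q* = 1872.8571, p* = 192.0214.
A tax t gives Δq = t/0.035 and wedge t, so DWL = t²/0.07.
t²/0.07 = 4375 → t² = 306.25 → t = 17.5.

17.5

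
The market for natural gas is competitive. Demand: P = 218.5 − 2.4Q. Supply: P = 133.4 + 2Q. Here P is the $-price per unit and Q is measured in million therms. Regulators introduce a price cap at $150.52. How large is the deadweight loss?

$255.70 million

Competitive equilibrium: 218.5 − 2.4Q = 133.4 + 2Q → Q* = 19.3409, P* = 172.0818.
At the ceiling P = 150.52, quantity supplied = (150.52 − 133.4)/2 = 8.56.
Willingness to pay at Q' = 8.56: 218.5 − 2.4·8.56 = 197.956.
ΔQ = 19.3409 − 8.56 = 10.7809; wedge = 197.956 − 150.52 = 47.436.
Deadweight loss = ½ × 10.7809 × 47.436 = $255.70 million.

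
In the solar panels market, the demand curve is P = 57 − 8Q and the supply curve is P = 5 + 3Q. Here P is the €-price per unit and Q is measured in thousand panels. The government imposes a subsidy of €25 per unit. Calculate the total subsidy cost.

€175 thousand

Competitive equilibrium: 57 − 8Q = 5 + 3Q → Q* = 4.7273, P* = 19.1818.
The subsidy lowers effective supply by 25: P = 3Q − 20.
New quantity: 57 − 8Q = 3Q − 20 → Q' = 7.
Total subsidy cost = 25 × 7 = €175 thousand.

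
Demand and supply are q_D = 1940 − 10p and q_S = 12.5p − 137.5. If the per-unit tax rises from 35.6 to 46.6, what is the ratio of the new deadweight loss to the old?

1.713

In inverse form: demand p = 194 − 0.1q, supply p = 11 + 0.08q.
Competitive equilibrium: 194 − 0.1q = 11 + 0.08q → q* = 1016.6667, p* = 92.3333.
For a per-unit tax t: Δq = t/0.18, so DWL = ½·t·(t/0.18) = t²/0.36.
At t = 35.6: DWL = 3520.444. At t = 46.6: DWL = 6032.111.
Ratio = (46.6/35.6)² = 1.713.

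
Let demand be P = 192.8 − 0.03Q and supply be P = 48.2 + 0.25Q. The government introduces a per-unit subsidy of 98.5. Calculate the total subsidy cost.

Competitive equilibrium: 192.8 − 0.03Q = 48.2 + 0.25Q → Q* = 516.4286, P* = 177.3071.
The subsidy lowers effective supply by 98.5: P = 0.25Q − 50.3.
New quantity: 192.8 − 0.03Q = 0.25Q − 50.3 → Q' = 868.2143.
Total subsidy cost = 98.5 × 868.2143 = 85519.11.

85519.11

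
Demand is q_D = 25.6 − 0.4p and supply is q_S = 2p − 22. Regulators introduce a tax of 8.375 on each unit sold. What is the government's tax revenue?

124.58

In inverse form: demand p = 64 − 2.5q, supply p = 11 + 0.5q.
Competitive equilibrium: 64 − 2.5q = 11 + 0.5q → q* = 17.6667, p* = 19.8333.
With the tax, the buyer price exceeds the seller price by 8.375: (64 − 2.5q) − (11 + 0.5q) = 8.375 → q' = 14.875.
Tax revenue = 8.375 × 14.875 = 124.58.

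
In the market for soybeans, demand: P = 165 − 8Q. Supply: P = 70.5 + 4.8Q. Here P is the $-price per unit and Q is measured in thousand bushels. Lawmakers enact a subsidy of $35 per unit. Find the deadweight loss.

Competitive equilibrium: 165 − 8Q = 70.5 + 4.8Q → Q* = 7.3828, P* = 105.9375.
The subsidy lowers effective supply by 35: P = 35.5 + 4.8Q.
New quantity: 165 − 8Q = 35.5 + 4.8Q → Q' = 10.1172.
Overproduction ΔQ = 10.1172 − 7.3828 = 2.7344; wedge = subsidy = 35.
Welfare loss = ½ × 2.7344 × 35 = $47.85 thousand.

$47.85 thousand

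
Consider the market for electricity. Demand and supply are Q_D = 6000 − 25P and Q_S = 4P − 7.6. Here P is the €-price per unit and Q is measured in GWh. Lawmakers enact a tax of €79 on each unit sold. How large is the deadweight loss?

In inverse form: demand P = 240 − 0.04Q, supply P = 1.9 + 0.25Q.
Competitive equilibrium: 240 − 0.04Q = 1.9 + 0.25Q → Q* = 821.03448, P* = 207.15862.
With the tax, the buyer price exceeds the seller price by 79: (240 − 0.04Q) − (1.9 + 0.25Q) = 79 → Q' = 548.62069.
ΔQ = 821.03448 − 548.62069 = 272.41379; the wedge equals the tax, 79.
The triangle = ½ × 272.41379 × 79 = €10760.34.

€10760.34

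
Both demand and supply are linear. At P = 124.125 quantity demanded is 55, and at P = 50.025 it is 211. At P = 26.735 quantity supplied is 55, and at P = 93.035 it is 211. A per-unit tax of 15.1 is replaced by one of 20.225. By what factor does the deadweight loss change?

Demand slope = (50.025 − 124.125)/(211 − 55) = −0.475, so P = 150.25 − 0.475Q.
Supply slope = (93.035 − 26.735)/(211 − 55) = 0.425, so P = 3.36 + 0.425Q.
Competitive equilibrium: 150.25 − 0.475Q = 3.36 + 0.425Q → Q* = 163.2111, P* = 72.7247.
For a per-unit tax t: ΔQ = t/0.9, so DWL = ½·t·(t/0.9) = t²/1.8.
At t = 15.1: DWL = 126.672. At t = 20.225: DWL = 227.250.
Ratio = (20.225/15.1)² = 1.794.

1.794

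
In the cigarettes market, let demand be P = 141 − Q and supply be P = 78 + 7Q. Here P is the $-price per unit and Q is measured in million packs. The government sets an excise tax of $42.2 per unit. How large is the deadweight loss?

Competitive equilibrium: 141 − Q = 78 + 7Q → Q* = 7.875, P* = 133.125.
With the tax, the buyer price exceeds the seller price by 42.2: (141 − Q) − (78 + 7Q) = 42.2 → Q' = 2.6.
ΔQ = 7.875 − 2.6 = 5.275; the wedge equals the tax, 42.2.
Welfare loss = ½ × 5.275 × 42.2 = $111.30 million.

$111.30 million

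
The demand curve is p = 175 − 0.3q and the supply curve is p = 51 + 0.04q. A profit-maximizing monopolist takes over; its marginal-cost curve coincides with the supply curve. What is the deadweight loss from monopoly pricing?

4968.41

Competitive equilibrium: 175 − 0.3q = 51 + 0.04q → q* = 364.7059, p* = 65.5882.
Marginal revenue: MR = 175 − 0.6q. Set MR = MC: 175 − 0.6q = 51 + 0.04q → q_m = 193.75.
Price p_m = 175 − 0.3·193.75 = 116.875; MC(q_m) = 51 + 0.04·193.75 = 58.75.
Competitive q* = 364.7059, so Δq = 170.9559; wedge = 116.875 − 58.75 = 58.125.
The triangle = ½ × 170.9559 × 58.125 = 4968.41.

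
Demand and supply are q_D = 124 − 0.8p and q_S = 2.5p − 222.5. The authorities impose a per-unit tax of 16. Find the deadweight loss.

In inverse form: demand p = 155 − 1.25q, supply p = 89 + 0.4q.
Competitive equilibrium: 155 − 1.25q = 89 + 0.4q → q* = 40, p* = 105.
With the tax, the buyer price exceeds the seller price by 16: (155 − 1.25q) − (89 + 0.4q) = 16 → q' = 30.303.
Δq = 40 − 30.303 = 9.697; the wedge equals the tax, 16.
Deadweight loss = ½ × 9.697 × 16 = 77.58.

77.58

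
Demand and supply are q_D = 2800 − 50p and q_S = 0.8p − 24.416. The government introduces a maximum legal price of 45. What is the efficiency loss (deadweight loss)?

45.65

In inverse form: demand p = 56 − 0.02q, supply p = 30.52 + 1.25q.
Competitive equilibrium: 56 − 0.02q = 30.52 + 1.25q → q* = 20.063, p* = 55.5987.
At the ceiling p = 45, quantity supplied = (45 − 30.52)/1.25 = 11.584.
Willingness to pay at q' = 11.584: 56 − 0.02·11.584 = 55.7683.
Δq = 20.063 − 11.584 = 8.479; wedge = 55.7683 − 45 = 10.7683.
DWL = ½ × 8.479 × 10.7683 = 45.65.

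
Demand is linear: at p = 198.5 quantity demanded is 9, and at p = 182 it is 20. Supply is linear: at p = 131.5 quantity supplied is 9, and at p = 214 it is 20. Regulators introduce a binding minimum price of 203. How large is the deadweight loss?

Demand slope = (182 − 198.5)/(20 − 9) = −1.5, so p = 212 − 1.5q.
Supply slope = (214 − 131.5)/(20 − 9) = 7.5, so p = 64 + 7.5q.
Competitive equilibrium: 212 − 1.5q = 64 + 7.5q → q* = 16.4444, p* = 187.3333.
At the floor p = 203, quantity demanded = (212 − 203)/1.5 = 6.
Sellers' marginal cost at q' = 6: 64 + 7.5·6 = 109.
Δq = 16.4444 − 6 = 10.4444; wedge = 203 − 109 = 94.
DWL = ½ × 10.4444 × 94 = 490.89.

490.89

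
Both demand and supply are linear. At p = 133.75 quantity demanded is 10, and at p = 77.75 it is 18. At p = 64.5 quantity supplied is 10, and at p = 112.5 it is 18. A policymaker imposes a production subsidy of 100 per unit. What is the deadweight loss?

Demand slope = (77.75 − 133.75)/(18 − 10) = −7, so p = 203.75 − 7q.
Supply slope = (112.5 − 64.5)/(18 − 10) = 6, so p = 4.5 + 6q.
Competitive equilibrium: 203.75 − 7q = 4.5 + 6q → q* = 15.3269, p* = 96.4615.
The subsidy lowers effective supply by 100: p = 6q − 95.5.
New quantity: 203.75 − 7q = 6q − 95.5 → q' = 23.0192.
Overproduction Δq = 23.0192 − 15.3269 = 7.6923; wedge = subsidy = 100.
DWL = ½ × 7.6923 × 100 = 384.62.

384.62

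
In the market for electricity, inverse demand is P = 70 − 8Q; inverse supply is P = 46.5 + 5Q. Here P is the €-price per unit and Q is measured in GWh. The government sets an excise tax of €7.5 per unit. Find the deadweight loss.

Competitive equilibrium: 70 − 8Q = 46.5 + 5Q → Q* = 1.8077, P* = 55.5385.
With the tax, the buyer price exceeds the seller price by 7.5: (70 − 8Q) − (46.5 + 5Q) = 7.5 → Q' = 1.2308.
ΔQ = 1.8077 − 1.2308 = 0.5769; the wedge equals the tax, 7.5.
DWL = ½ × 0.5769 × 7.5 = €2.16.

€2.16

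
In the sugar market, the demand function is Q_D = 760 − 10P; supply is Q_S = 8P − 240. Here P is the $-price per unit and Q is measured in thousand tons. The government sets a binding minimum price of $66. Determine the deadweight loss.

$1227.22 thousand

In inverse form: demand P = 76 − 0.1Q, supply P = 30 + 0.125Q.
Competitive equilibrium: 76 − 0.1Q = 30 + 0.125Q → Q* = 204.4444, P* = 55.5556.
At the floor P = 66, quantity demanded = (76 − 66)/0.1 = 100.
Sellers' marginal cost at Q' = 100: 30 + 0.125·100 = 42.5.
ΔQ = 204.4444 − 100 = 104.4444; wedge = 66 − 42.5 = 23.5.
Welfare loss = ½ × 104.4444 × 23.5 = $1227.22 thousand.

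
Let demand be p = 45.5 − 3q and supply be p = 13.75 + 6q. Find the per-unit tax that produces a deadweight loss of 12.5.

Competitive equilibrium: 45.5 − 3q = 13.75 + 6q → q* = 3.5278, p* = 34.9167.
A tax t gives Δq = t/9 and wedge t, so DWL = t²/18.
t²/18 = 12.5 → t² = 225 → t = 15.

15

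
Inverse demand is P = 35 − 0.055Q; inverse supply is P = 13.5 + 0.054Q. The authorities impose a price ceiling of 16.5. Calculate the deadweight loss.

Competitive equilibrium: 35 − 0.055Q = 13.5 + 0.054Q → Q* = 197.24771, P* = 24.15138.
At the ceiling P = 16.5, quantity supplied = (16.5 − 13.5)/0.054 = 55.55556.
Willingness to pay at Q' = 55.55556: 35 − 0.055·55.55556 = 31.94444.
ΔQ = 197.24771 − 55.55556 = 141.69215; wedge = 31.94444 − 16.5 = 15.44444.
Welfare loss = ½ × 141.69215 × 15.44444 = 1094.18.

1094.18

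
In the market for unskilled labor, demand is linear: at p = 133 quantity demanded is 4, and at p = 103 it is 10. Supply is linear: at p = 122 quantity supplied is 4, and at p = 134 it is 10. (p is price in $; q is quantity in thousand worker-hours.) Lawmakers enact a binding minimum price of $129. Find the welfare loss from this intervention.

$2.08 thousand

Demand slope = (103 − 133)/(10 − 4) = −5, so p = 153 − 5q.
Supply slope = (134 − 122)/(10 − 4) = 2, so p = 114 + 2q.
Competitive equilibrium: 153 − 5q = 114 + 2q → q* = 5.5714, p* = 125.1429.
At the floor p = 129, quantity demanded = (153 − 129)/5 = 4.8.
Sellers' marginal cost at q' = 4.8: 114 + 2·4.8 = 123.6.
Δq = 5.5714 − 4.8 = 0.7714; wedge = 129 − 123.6 = 5.4.
Deadweight loss = ½ × 0.7714 × 5.4 = $2.08 thousand.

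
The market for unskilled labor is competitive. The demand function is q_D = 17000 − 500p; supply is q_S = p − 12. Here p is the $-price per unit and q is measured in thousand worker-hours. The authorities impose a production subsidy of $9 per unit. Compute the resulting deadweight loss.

$40.42 thousand

In inverse form: demand p = 34 − 0.002q, supply p = 12 + q.
Competitive equilibrium: 34 − 0.002q = 12 + q → q* = 21.9561, p* = 33.9561.
The subsidy lowers effective supply by 9: p = 3 + q.
New quantity: 34 − 0.002q = 3 + q → q' = 30.9381.
Overproduction Δq = 30.9381 − 21.9561 = 8.982; wedge = subsidy = 9.
Deadweight loss = ½ × 8.982 × 9 = $40.42 thousand.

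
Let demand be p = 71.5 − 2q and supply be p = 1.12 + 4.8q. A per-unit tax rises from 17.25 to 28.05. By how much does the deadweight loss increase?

Competitive equilibrium: 71.5 − 2q = 1.12 + 4.8q → q* = 10.35, p* = 50.8.
For a per-unit tax t: Δq = t/6.8, so DWL = ½·t·(t/6.8) = t²/13.6.
At t = 17.25: DWL = 21.88. At t = 28.05: DWL = 57.853.
Increase = 57.853 − 21.88 = 35.97.

35.97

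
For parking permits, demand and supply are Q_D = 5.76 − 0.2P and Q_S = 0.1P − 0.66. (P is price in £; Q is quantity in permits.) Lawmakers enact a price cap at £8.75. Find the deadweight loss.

In inverse form: demand P = 28.8 − 5Q, supply P = 6.6 + 10Q.
Competitive equilibrium: 28.8 − 5Q = 6.6 + 10Q → Q* = 1.48, P* = 21.4.
At the ceiling P = 8.75, quantity supplied = (8.75 − 6.6)/10 = 0.215.
Willingness to pay at Q' = 0.215: 28.8 − 5·0.215 = 27.725.
ΔQ = 1.48 − 0.215 = 1.265; wedge = 27.725 − 8.75 = 18.975.
Welfare loss = ½ × 1.265 × 18.975 = £12.

£12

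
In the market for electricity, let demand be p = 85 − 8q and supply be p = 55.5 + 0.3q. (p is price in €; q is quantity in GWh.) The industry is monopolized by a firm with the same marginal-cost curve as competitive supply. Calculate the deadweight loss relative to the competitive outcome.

Competitive equilibrium: 85 − 8q = 55.5 + 0.3q → q* = 3.5542, p* = 56.5663.
Marginal revenue: MR = 85 − 16q. Set MR = MC: 85 − 16q = 55.5 + 0.3q → q_m = 1.8098.
Price p_m = 85 − 8·1.8098 = 70.5216; MC(q_m) = 55.5 + 0.3·1.8098 = 56.0429.
Competitive q* = 3.5542, so Δq = 1.7444; wedge = 70.5216 − 56.0429 = 14.4787.
DWL = ½ × 1.7444 × 14.4787 = €12.63.

€12.63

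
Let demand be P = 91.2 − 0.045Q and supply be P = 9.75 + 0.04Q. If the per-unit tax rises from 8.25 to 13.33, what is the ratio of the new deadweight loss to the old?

2.611

Competitive equilibrium: 91.2 − 0.045Q = 9.75 + 0.04Q → Q* = 958.2353, P* = 48.0794.
For a per-unit tax t: ΔQ = t/0.085, so DWL = ½·t·(t/0.085) = t²/0.17.
At t = 8.25: DWL = 400.368. At t = 13.33: DWL = 1045.229.
Ratio = (13.33/8.25)² = 2.611.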